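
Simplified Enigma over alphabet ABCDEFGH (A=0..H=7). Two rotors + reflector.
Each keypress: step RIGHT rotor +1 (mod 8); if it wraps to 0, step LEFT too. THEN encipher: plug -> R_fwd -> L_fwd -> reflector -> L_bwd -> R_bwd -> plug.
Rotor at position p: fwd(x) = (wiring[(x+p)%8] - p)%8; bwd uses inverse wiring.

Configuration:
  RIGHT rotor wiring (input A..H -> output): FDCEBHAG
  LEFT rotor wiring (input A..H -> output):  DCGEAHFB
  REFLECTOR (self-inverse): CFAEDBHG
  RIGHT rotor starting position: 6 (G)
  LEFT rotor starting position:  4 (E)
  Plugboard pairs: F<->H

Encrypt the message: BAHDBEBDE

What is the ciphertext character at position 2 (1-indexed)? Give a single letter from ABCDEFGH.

Char 1 ('B'): step: R->7, L=4; B->plug->B->R->G->L->C->refl->A->L'->H->R'->A->plug->A
Char 2 ('A'): step: R->0, L->5 (L advanced); A->plug->A->R->F->L->B->refl->F->L'->E->R'->D->plug->D

D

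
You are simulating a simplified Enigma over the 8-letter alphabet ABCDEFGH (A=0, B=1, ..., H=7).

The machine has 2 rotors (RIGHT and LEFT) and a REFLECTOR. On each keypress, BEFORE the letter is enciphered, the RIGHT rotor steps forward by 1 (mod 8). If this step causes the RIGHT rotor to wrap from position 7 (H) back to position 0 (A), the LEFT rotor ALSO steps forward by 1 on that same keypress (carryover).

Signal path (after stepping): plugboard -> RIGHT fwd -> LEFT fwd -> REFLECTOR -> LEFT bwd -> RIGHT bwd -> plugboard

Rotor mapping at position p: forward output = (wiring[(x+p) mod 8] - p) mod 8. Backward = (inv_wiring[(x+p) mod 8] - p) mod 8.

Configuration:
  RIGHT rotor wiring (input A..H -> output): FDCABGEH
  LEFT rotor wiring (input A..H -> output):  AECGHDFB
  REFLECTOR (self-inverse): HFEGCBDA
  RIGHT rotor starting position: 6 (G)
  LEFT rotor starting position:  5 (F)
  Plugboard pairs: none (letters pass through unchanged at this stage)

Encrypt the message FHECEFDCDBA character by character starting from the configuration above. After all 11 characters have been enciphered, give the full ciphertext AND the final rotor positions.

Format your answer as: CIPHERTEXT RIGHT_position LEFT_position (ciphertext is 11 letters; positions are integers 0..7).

Answer: GFDBFGFAEHB 1 7

Derivation:
Char 1 ('F'): step: R->7, L=5; F->plug->F->R->C->L->E->refl->C->L'->H->R'->G->plug->G
Char 2 ('H'): step: R->0, L->6 (L advanced); H->plug->H->R->H->L->F->refl->B->L'->G->R'->F->plug->F
Char 3 ('E'): step: R->1, L=6; E->plug->E->R->F->L->A->refl->H->L'->A->R'->D->plug->D
Char 4 ('C'): step: R->2, L=6; C->plug->C->R->H->L->F->refl->B->L'->G->R'->B->plug->B
Char 5 ('E'): step: R->3, L=6; E->plug->E->R->E->L->E->refl->C->L'->C->R'->F->plug->F
Char 6 ('F'): step: R->4, L=6; F->plug->F->R->H->L->F->refl->B->L'->G->R'->G->plug->G
Char 7 ('D'): step: R->5, L=6; D->plug->D->R->A->L->H->refl->A->L'->F->R'->F->plug->F
Char 8 ('C'): step: R->6, L=6; C->plug->C->R->H->L->F->refl->B->L'->G->R'->A->plug->A
Char 9 ('D'): step: R->7, L=6; D->plug->D->R->D->L->G->refl->D->L'->B->R'->E->plug->E
Char 10 ('B'): step: R->0, L->7 (L advanced); B->plug->B->R->D->L->D->refl->G->L'->H->R'->H->plug->H
Char 11 ('A'): step: R->1, L=7; A->plug->A->R->C->L->F->refl->B->L'->B->R'->B->plug->B
Final: ciphertext=GFDBFGFAEHB, RIGHT=1, LEFT=7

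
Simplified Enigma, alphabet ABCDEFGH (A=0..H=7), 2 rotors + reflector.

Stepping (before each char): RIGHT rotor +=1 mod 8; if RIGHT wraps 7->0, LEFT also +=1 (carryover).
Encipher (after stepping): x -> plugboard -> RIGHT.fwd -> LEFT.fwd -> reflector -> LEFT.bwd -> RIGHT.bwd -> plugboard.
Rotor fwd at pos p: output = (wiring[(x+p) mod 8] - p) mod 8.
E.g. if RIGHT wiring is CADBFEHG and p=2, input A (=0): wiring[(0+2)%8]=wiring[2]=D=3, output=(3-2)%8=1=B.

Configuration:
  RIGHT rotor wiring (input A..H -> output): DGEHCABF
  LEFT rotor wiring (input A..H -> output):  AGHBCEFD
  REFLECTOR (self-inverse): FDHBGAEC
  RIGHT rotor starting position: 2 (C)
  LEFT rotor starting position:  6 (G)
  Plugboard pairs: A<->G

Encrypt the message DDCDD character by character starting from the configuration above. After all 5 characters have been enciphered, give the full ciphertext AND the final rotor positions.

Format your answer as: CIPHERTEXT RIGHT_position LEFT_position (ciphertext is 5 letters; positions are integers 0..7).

Char 1 ('D'): step: R->3, L=6; D->plug->D->R->G->L->E->refl->G->L'->H->R'->B->plug->B
Char 2 ('D'): step: R->4, L=6; D->plug->D->R->B->L->F->refl->A->L'->D->R'->H->plug->H
Char 3 ('C'): step: R->5, L=6; C->plug->C->R->A->L->H->refl->C->L'->C->R'->G->plug->A
Char 4 ('D'): step: R->6, L=6; D->plug->D->R->A->L->H->refl->C->L'->C->R'->H->plug->H
Char 5 ('D'): step: R->7, L=6; D->plug->D->R->F->L->D->refl->B->L'->E->R'->B->plug->B
Final: ciphertext=BHAHB, RIGHT=7, LEFT=6

Answer: BHAHB 7 6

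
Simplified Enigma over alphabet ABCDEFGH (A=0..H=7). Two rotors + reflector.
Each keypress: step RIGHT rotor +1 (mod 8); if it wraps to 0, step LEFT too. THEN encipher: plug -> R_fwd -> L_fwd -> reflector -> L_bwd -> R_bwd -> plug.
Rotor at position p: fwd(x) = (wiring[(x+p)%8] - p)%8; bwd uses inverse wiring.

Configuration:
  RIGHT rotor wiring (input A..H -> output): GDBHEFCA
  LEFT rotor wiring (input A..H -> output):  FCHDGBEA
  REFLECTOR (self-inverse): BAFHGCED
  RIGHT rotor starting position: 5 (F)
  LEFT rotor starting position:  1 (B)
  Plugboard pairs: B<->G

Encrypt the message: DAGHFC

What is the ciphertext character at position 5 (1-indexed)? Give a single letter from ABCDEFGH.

Char 1 ('D'): step: R->6, L=1; D->plug->D->R->F->L->D->refl->H->L'->G->R'->G->plug->B
Char 2 ('A'): step: R->7, L=1; A->plug->A->R->B->L->G->refl->E->L'->H->R'->B->plug->G
Char 3 ('G'): step: R->0, L->2 (L advanced); G->plug->B->R->D->L->H->refl->D->L'->G->R'->A->plug->A
Char 4 ('H'): step: R->1, L=2; H->plug->H->R->F->L->G->refl->E->L'->C->R'->A->plug->A
Char 5 ('F'): step: R->2, L=2; F->plug->F->R->G->L->D->refl->H->L'->D->R'->D->plug->D

D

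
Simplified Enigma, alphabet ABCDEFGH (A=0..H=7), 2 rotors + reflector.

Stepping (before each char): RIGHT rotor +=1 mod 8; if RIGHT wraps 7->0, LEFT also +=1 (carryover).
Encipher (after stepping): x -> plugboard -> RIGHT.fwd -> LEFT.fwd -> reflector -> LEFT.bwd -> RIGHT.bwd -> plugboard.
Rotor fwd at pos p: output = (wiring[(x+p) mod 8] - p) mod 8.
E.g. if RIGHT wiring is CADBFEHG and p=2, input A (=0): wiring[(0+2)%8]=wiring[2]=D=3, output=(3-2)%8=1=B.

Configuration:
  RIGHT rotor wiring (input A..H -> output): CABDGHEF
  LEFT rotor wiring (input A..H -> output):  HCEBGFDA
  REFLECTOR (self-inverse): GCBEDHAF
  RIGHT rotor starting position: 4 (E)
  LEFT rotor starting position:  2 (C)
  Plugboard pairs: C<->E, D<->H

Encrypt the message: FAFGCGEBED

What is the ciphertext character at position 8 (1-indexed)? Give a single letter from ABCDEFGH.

Char 1 ('F'): step: R->5, L=2; F->plug->F->R->E->L->B->refl->C->L'->A->R'->C->plug->E
Char 2 ('A'): step: R->6, L=2; A->plug->A->R->G->L->F->refl->H->L'->B->R'->H->plug->D
Char 3 ('F'): step: R->7, L=2; F->plug->F->R->H->L->A->refl->G->L'->F->R'->H->plug->D
Char 4 ('G'): step: R->0, L->3 (L advanced); G->plug->G->R->E->L->F->refl->H->L'->G->R'->E->plug->C
Char 5 ('C'): step: R->1, L=3; C->plug->E->R->G->L->H->refl->F->L'->E->R'->G->plug->G
Char 6 ('G'): step: R->2, L=3; G->plug->G->R->A->L->G->refl->A->L'->D->R'->F->plug->F
Char 7 ('E'): step: R->3, L=3; E->plug->C->R->E->L->F->refl->H->L'->G->R'->H->plug->D
Char 8 ('B'): step: R->4, L=3; B->plug->B->R->D->L->A->refl->G->L'->A->R'->C->plug->E

E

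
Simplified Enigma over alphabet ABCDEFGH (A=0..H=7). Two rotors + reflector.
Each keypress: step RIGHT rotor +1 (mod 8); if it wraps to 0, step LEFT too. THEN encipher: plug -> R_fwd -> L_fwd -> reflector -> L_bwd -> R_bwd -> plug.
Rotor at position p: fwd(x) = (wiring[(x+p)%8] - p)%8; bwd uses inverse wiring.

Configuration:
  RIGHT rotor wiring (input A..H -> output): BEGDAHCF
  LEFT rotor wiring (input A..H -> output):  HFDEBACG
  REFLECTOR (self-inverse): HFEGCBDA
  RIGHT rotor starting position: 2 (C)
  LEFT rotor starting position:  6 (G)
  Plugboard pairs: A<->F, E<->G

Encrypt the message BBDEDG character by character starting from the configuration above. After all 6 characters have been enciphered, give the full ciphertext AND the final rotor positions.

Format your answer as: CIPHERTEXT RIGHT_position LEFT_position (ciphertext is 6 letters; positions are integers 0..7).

Answer: ADFFEF 0 7

Derivation:
Char 1 ('B'): step: R->3, L=6; B->plug->B->R->F->L->G->refl->D->L'->G->R'->F->plug->A
Char 2 ('B'): step: R->4, L=6; B->plug->B->R->D->L->H->refl->A->L'->B->R'->D->plug->D
Char 3 ('D'): step: R->5, L=6; D->plug->D->R->E->L->F->refl->B->L'->C->R'->A->plug->F
Char 4 ('E'): step: R->6, L=6; E->plug->G->R->C->L->B->refl->F->L'->E->R'->A->plug->F
Char 5 ('D'): step: R->7, L=6; D->plug->D->R->H->L->C->refl->E->L'->A->R'->G->plug->E
Char 6 ('G'): step: R->0, L->7 (L advanced); G->plug->E->R->A->L->H->refl->A->L'->B->R'->A->plug->F
Final: ciphertext=ADFFEF, RIGHT=0, LEFT=7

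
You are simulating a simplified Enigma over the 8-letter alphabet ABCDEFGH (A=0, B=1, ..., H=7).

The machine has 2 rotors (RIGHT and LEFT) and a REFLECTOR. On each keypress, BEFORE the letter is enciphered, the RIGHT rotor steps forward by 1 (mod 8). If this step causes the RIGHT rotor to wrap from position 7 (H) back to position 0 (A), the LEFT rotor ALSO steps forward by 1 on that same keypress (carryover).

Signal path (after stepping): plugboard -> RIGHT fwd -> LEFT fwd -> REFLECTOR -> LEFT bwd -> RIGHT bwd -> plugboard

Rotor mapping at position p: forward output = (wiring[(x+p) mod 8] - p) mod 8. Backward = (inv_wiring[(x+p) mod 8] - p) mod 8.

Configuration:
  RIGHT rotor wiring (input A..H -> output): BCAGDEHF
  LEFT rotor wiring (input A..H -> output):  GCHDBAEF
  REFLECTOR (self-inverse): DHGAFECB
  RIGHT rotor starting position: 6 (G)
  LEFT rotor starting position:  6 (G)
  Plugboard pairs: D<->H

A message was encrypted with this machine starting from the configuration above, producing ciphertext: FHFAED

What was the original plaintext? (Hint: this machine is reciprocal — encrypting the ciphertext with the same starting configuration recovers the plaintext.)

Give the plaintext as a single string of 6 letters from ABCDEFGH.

Char 1 ('F'): step: R->7, L=6; F->plug->F->R->E->L->B->refl->H->L'->B->R'->D->plug->H
Char 2 ('H'): step: R->0, L->7 (L advanced); H->plug->D->R->G->L->B->refl->H->L'->B->R'->A->plug->A
Char 3 ('F'): step: R->1, L=7; F->plug->F->R->G->L->B->refl->H->L'->B->R'->A->plug->A
Char 4 ('A'): step: R->2, L=7; A->plug->A->R->G->L->B->refl->H->L'->B->R'->C->plug->C
Char 5 ('E'): step: R->3, L=7; E->plug->E->R->C->L->D->refl->A->L'->D->R'->A->plug->A
Char 6 ('D'): step: R->4, L=7; D->plug->H->R->C->L->D->refl->A->L'->D->R'->C->plug->C

Answer: HAACAC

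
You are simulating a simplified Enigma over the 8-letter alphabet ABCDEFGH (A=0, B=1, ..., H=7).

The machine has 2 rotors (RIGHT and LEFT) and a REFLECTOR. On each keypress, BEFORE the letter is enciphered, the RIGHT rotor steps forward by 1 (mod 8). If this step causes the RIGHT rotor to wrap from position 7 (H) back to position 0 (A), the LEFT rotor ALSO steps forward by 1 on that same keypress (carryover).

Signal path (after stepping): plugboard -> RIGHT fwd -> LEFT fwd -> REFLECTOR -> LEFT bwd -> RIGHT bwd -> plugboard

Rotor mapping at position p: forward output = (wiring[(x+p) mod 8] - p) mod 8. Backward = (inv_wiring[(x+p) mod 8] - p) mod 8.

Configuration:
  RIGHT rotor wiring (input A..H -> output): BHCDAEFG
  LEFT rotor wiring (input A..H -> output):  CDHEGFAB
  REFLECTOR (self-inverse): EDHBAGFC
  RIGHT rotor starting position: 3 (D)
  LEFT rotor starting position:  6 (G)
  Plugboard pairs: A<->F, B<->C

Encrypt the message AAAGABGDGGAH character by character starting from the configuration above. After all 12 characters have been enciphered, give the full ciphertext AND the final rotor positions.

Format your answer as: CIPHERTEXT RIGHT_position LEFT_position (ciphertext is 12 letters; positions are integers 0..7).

Answer: EHBDHECEFDCE 7 7

Derivation:
Char 1 ('A'): step: R->4, L=6; A->plug->F->R->D->L->F->refl->G->L'->F->R'->E->plug->E
Char 2 ('A'): step: R->5, L=6; A->plug->F->R->F->L->G->refl->F->L'->D->R'->H->plug->H
Char 3 ('A'): step: R->6, L=6; A->plug->F->R->F->L->G->refl->F->L'->D->R'->C->plug->B
Char 4 ('G'): step: R->7, L=6; G->plug->G->R->F->L->G->refl->F->L'->D->R'->D->plug->D
Char 5 ('A'): step: R->0, L->7 (L advanced); A->plug->F->R->E->L->F->refl->G->L'->G->R'->H->plug->H
Char 6 ('B'): step: R->1, L=7; B->plug->C->R->C->L->E->refl->A->L'->D->R'->E->plug->E
Char 7 ('G'): step: R->2, L=7; G->plug->G->R->H->L->B->refl->D->L'->B->R'->B->plug->C
Char 8 ('D'): step: R->3, L=7; D->plug->D->R->C->L->E->refl->A->L'->D->R'->E->plug->E
Char 9 ('G'): step: R->4, L=7; G->plug->G->R->G->L->G->refl->F->L'->E->R'->A->plug->F
Char 10 ('G'): step: R->5, L=7; G->plug->G->R->G->L->G->refl->F->L'->E->R'->D->plug->D
Char 11 ('A'): step: R->6, L=7; A->plug->F->R->F->L->H->refl->C->L'->A->R'->B->plug->C
Char 12 ('H'): step: R->7, L=7; H->plug->H->R->G->L->G->refl->F->L'->E->R'->E->plug->E
Final: ciphertext=EHBDHECEFDCE, RIGHT=7, LEFT=7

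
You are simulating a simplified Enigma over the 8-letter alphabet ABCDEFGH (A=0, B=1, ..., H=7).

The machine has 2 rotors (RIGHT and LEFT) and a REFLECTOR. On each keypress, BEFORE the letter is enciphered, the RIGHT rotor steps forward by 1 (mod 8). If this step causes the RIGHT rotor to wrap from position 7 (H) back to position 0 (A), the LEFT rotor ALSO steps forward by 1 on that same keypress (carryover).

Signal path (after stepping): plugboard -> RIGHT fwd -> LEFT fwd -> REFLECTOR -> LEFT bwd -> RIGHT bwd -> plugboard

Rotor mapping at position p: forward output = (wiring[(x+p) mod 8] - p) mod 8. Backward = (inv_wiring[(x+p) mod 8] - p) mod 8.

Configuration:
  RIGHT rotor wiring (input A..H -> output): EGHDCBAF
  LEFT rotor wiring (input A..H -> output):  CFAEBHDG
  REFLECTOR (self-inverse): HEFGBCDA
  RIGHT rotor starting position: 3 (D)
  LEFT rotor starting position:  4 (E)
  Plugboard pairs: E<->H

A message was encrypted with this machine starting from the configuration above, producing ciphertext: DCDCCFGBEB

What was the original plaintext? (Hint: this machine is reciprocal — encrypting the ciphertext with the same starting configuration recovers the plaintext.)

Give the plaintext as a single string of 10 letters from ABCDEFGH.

Answer: CBEGHCDHFC

Derivation:
Char 1 ('D'): step: R->4, L=4; D->plug->D->R->B->L->D->refl->G->L'->E->R'->C->plug->C
Char 2 ('C'): step: R->5, L=4; C->plug->C->R->A->L->F->refl->C->L'->D->R'->B->plug->B
Char 3 ('D'): step: R->6, L=4; D->plug->D->R->A->L->F->refl->C->L'->D->R'->H->plug->E
Char 4 ('C'): step: R->7, L=4; C->plug->C->R->H->L->A->refl->H->L'->C->R'->G->plug->G
Char 5 ('C'): step: R->0, L->5 (L advanced); C->plug->C->R->H->L->E->refl->B->L'->C->R'->E->plug->H
Char 6 ('F'): step: R->1, L=5; F->plug->F->R->H->L->E->refl->B->L'->C->R'->C->plug->C
Char 7 ('G'): step: R->2, L=5; G->plug->G->R->C->L->B->refl->E->L'->H->R'->D->plug->D
Char 8 ('B'): step: R->3, L=5; B->plug->B->R->H->L->E->refl->B->L'->C->R'->E->plug->H
Char 9 ('E'): step: R->4, L=5; E->plug->H->R->H->L->E->refl->B->L'->C->R'->F->plug->F
Char 10 ('B'): step: R->5, L=5; B->plug->B->R->D->L->F->refl->C->L'->A->R'->C->plug->C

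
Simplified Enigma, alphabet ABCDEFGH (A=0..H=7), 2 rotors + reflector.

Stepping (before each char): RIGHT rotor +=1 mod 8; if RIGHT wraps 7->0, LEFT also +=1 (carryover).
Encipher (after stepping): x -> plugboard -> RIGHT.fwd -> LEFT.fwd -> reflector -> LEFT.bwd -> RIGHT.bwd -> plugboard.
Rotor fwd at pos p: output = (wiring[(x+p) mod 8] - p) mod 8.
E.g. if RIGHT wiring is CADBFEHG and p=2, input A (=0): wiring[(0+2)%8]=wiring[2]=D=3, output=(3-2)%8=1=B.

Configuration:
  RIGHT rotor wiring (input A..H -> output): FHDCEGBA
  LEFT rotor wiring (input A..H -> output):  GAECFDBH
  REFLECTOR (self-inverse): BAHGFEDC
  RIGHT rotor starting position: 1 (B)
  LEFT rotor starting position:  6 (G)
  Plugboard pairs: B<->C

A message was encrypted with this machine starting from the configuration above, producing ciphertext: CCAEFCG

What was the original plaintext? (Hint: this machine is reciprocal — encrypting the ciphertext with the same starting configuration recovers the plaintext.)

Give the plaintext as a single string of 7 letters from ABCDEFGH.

Char 1 ('C'): step: R->2, L=6; C->plug->B->R->A->L->D->refl->G->L'->E->R'->D->plug->D
Char 2 ('C'): step: R->3, L=6; C->plug->B->R->B->L->B->refl->A->L'->C->R'->F->plug->F
Char 3 ('A'): step: R->4, L=6; A->plug->A->R->A->L->D->refl->G->L'->E->R'->D->plug->D
Char 4 ('E'): step: R->5, L=6; E->plug->E->R->C->L->A->refl->B->L'->B->R'->A->plug->A
Char 5 ('F'): step: R->6, L=6; F->plug->F->R->E->L->G->refl->D->L'->A->R'->H->plug->H
Char 6 ('C'): step: R->7, L=6; C->plug->B->R->G->L->H->refl->C->L'->D->R'->E->plug->E
Char 7 ('G'): step: R->0, L->7 (L advanced); G->plug->G->R->B->L->H->refl->C->L'->H->R'->B->plug->C

Answer: DFDAHEC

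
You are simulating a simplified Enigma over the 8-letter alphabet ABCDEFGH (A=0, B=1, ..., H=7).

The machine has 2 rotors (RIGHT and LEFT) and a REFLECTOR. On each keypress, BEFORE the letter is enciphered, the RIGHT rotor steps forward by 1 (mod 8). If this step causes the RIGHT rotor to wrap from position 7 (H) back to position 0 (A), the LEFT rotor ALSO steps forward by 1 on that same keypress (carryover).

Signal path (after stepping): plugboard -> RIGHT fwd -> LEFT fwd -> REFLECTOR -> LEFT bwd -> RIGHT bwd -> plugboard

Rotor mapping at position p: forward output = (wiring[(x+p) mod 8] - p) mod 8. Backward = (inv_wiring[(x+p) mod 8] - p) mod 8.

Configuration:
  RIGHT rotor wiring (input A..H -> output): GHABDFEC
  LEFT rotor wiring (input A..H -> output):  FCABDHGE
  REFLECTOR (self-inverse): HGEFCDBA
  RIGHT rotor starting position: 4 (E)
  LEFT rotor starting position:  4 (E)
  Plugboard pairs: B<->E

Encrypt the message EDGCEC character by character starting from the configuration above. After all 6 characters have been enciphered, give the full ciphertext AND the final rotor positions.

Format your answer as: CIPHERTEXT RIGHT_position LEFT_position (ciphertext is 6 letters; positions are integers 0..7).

Answer: DHBAGE 2 5

Derivation:
Char 1 ('E'): step: R->5, L=4; E->plug->B->R->H->L->F->refl->D->L'->B->R'->D->plug->D
Char 2 ('D'): step: R->6, L=4; D->plug->D->R->B->L->D->refl->F->L'->H->R'->H->plug->H
Char 3 ('G'): step: R->7, L=4; G->plug->G->R->G->L->E->refl->C->L'->C->R'->E->plug->B
Char 4 ('C'): step: R->0, L->5 (L advanced); C->plug->C->R->A->L->C->refl->E->L'->G->R'->A->plug->A
Char 5 ('E'): step: R->1, L=5; E->plug->B->R->H->L->G->refl->B->L'->B->R'->G->plug->G
Char 6 ('C'): step: R->2, L=5; C->plug->C->R->B->L->B->refl->G->L'->H->R'->B->plug->E
Final: ciphertext=DHBAGE, RIGHT=2, LEFT=5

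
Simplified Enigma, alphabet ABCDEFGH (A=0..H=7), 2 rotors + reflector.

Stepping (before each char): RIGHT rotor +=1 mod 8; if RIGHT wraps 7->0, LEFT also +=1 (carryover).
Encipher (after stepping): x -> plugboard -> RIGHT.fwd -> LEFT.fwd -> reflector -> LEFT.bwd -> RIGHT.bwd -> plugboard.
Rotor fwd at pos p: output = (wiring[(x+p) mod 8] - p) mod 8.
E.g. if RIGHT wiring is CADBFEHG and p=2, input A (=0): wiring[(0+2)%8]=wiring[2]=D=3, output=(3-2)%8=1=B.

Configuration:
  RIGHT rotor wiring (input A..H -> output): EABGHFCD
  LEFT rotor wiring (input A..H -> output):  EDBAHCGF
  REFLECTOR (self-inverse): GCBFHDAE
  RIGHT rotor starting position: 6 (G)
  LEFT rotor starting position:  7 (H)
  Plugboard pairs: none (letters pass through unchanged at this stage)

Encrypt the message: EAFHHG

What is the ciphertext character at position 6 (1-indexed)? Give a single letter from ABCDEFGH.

Char 1 ('E'): step: R->7, L=7; E->plug->E->R->H->L->H->refl->E->L'->C->R'->D->plug->D
Char 2 ('A'): step: R->0, L->0 (L advanced); A->plug->A->R->E->L->H->refl->E->L'->A->R'->B->plug->B
Char 3 ('F'): step: R->1, L=0; F->plug->F->R->B->L->D->refl->F->L'->H->R'->A->plug->A
Char 4 ('H'): step: R->2, L=0; H->plug->H->R->G->L->G->refl->A->L'->D->R'->D->plug->D
Char 5 ('H'): step: R->3, L=0; H->plug->H->R->G->L->G->refl->A->L'->D->R'->A->plug->A
Char 6 ('G'): step: R->4, L=0; G->plug->G->R->F->L->C->refl->B->L'->C->R'->H->plug->H

H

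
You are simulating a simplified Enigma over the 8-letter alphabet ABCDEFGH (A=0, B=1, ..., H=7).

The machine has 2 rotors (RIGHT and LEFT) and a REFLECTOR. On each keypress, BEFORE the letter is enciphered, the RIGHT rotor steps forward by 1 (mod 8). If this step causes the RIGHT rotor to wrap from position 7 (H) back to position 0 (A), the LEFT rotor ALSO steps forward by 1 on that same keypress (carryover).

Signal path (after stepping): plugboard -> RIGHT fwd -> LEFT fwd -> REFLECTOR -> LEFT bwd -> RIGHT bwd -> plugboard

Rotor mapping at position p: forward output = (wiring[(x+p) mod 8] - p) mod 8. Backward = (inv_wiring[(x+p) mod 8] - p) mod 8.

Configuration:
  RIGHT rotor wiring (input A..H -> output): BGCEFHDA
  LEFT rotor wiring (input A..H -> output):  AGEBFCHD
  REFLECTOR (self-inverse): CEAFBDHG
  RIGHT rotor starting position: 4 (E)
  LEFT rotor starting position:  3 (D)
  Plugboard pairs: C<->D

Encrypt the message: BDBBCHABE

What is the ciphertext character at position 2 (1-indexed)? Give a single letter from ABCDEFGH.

Char 1 ('B'): step: R->5, L=3; B->plug->B->R->G->L->D->refl->F->L'->F->R'->F->plug->F
Char 2 ('D'): step: R->6, L=3; D->plug->C->R->D->L->E->refl->B->L'->H->R'->G->plug->G

G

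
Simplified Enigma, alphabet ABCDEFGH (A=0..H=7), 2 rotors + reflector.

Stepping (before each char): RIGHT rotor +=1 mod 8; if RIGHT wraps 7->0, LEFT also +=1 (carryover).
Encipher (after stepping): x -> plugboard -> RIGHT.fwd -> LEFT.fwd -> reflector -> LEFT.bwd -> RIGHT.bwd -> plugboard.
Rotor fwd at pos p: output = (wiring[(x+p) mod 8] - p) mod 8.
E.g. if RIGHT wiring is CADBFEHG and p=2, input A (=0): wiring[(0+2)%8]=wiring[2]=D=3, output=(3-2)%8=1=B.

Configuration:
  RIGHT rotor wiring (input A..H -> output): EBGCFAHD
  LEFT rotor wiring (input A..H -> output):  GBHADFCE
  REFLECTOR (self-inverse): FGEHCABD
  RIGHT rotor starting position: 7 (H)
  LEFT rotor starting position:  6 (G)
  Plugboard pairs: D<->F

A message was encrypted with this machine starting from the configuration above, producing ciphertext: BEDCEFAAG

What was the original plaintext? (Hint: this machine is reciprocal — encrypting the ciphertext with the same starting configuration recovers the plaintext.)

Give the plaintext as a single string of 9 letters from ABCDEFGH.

Char 1 ('B'): step: R->0, L->7 (L advanced); B->plug->B->R->B->L->H->refl->D->L'->H->R'->G->plug->G
Char 2 ('E'): step: R->1, L=7; E->plug->E->R->H->L->D->refl->H->L'->B->R'->C->plug->C
Char 3 ('D'): step: R->2, L=7; D->plug->F->R->B->L->H->refl->D->L'->H->R'->H->plug->H
Char 4 ('C'): step: R->3, L=7; C->plug->C->R->F->L->E->refl->C->L'->C->R'->B->plug->B
Char 5 ('E'): step: R->4, L=7; E->plug->E->R->A->L->F->refl->A->L'->D->R'->C->plug->C
Char 6 ('F'): step: R->5, L=7; F->plug->D->R->H->L->D->refl->H->L'->B->R'->F->plug->D
Char 7 ('A'): step: R->6, L=7; A->plug->A->R->B->L->H->refl->D->L'->H->R'->G->plug->G
Char 8 ('A'): step: R->7, L=7; A->plug->A->R->E->L->B->refl->G->L'->G->R'->F->plug->D
Char 9 ('G'): step: R->0, L->0 (L advanced); G->plug->G->R->H->L->E->refl->C->L'->G->R'->C->plug->C

Answer: GCHBCDGDC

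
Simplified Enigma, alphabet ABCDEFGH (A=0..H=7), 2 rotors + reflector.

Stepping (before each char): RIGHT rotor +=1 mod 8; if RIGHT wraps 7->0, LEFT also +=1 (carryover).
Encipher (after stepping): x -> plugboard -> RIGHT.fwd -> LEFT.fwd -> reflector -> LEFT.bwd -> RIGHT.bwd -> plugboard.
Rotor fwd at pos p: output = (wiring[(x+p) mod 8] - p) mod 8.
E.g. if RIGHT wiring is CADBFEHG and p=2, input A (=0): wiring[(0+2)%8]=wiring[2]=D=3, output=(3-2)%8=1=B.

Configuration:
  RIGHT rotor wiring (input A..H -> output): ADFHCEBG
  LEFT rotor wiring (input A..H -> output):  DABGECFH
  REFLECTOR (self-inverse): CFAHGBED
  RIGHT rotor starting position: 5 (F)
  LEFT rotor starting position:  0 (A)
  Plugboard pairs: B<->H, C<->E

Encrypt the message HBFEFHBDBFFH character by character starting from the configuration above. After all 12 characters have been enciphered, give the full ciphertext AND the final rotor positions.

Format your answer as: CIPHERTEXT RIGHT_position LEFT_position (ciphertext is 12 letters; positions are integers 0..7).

Char 1 ('H'): step: R->6, L=0; H->plug->B->R->A->L->D->refl->H->L'->H->R'->E->plug->C
Char 2 ('B'): step: R->7, L=0; B->plug->H->R->C->L->B->refl->F->L'->G->R'->D->plug->D
Char 3 ('F'): step: R->0, L->1 (L advanced); F->plug->F->R->E->L->B->refl->F->L'->C->R'->E->plug->C
Char 4 ('E'): step: R->1, L=1; E->plug->C->R->G->L->G->refl->E->L'->F->R'->G->plug->G
Char 5 ('F'): step: R->2, L=1; F->plug->F->R->E->L->B->refl->F->L'->C->R'->D->plug->D
Char 6 ('H'): step: R->3, L=1; H->plug->B->R->H->L->C->refl->A->L'->B->R'->C->plug->E
Char 7 ('B'): step: R->4, L=1; B->plug->H->R->D->L->D->refl->H->L'->A->R'->B->plug->H
Char 8 ('D'): step: R->5, L=1; D->plug->D->R->D->L->D->refl->H->L'->A->R'->F->plug->F
Char 9 ('B'): step: R->6, L=1; B->plug->H->R->G->L->G->refl->E->L'->F->R'->D->plug->D
Char 10 ('F'): step: R->7, L=1; F->plug->F->R->D->L->D->refl->H->L'->A->R'->E->plug->C
Char 11 ('F'): step: R->0, L->2 (L advanced); F->plug->F->R->E->L->D->refl->H->L'->A->R'->A->plug->A
Char 12 ('H'): step: R->1, L=2; H->plug->B->R->E->L->D->refl->H->L'->A->R'->F->plug->F
Final: ciphertext=CDCGDEHFDCAF, RIGHT=1, LEFT=2

Answer: CDCGDEHFDCAF 1 2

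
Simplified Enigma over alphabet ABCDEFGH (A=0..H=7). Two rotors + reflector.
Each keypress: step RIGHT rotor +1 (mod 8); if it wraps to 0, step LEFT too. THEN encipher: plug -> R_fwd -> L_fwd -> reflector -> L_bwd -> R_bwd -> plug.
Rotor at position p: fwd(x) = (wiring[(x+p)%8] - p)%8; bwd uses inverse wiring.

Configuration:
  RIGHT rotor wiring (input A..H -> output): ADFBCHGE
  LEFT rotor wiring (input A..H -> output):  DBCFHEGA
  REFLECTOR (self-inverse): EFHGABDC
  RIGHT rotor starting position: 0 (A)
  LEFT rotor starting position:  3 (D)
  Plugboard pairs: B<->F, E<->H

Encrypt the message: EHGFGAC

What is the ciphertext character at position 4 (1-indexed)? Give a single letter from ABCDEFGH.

Char 1 ('E'): step: R->1, L=3; E->plug->H->R->H->L->H->refl->C->L'->A->R'->C->plug->C
Char 2 ('H'): step: R->2, L=3; H->plug->E->R->E->L->F->refl->B->L'->C->R'->F->plug->B
Char 3 ('G'): step: R->3, L=3; G->plug->G->R->A->L->C->refl->H->L'->H->R'->B->plug->F
Char 4 ('F'): step: R->4, L=3; F->plug->B->R->D->L->D->refl->G->L'->G->R'->A->plug->A

A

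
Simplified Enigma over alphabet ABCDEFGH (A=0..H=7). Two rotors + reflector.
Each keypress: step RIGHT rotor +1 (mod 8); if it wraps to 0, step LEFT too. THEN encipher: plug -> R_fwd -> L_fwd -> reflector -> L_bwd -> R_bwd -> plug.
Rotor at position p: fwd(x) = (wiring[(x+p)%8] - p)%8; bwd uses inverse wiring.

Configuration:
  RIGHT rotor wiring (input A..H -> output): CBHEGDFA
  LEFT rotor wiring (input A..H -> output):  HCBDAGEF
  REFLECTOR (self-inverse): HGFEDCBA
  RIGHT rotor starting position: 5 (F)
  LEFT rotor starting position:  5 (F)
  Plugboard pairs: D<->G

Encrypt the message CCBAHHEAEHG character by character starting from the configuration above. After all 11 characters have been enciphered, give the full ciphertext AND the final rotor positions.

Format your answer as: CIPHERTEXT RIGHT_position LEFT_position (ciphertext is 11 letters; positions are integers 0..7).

Answer: GACEGBFGAEA 0 7

Derivation:
Char 1 ('C'): step: R->6, L=5; C->plug->C->R->E->L->F->refl->C->L'->D->R'->D->plug->G
Char 2 ('C'): step: R->7, L=5; C->plug->C->R->C->L->A->refl->H->L'->B->R'->A->plug->A
Char 3 ('B'): step: R->0, L->6 (L advanced); B->plug->B->R->B->L->H->refl->A->L'->H->R'->C->plug->C
Char 4 ('A'): step: R->1, L=6; A->plug->A->R->A->L->G->refl->B->L'->C->R'->E->plug->E
Char 5 ('H'): step: R->2, L=6; H->plug->H->R->H->L->A->refl->H->L'->B->R'->D->plug->G
Char 6 ('H'): step: R->3, L=6; H->plug->H->R->E->L->D->refl->E->L'->D->R'->B->plug->B
Char 7 ('E'): step: R->4, L=6; E->plug->E->R->G->L->C->refl->F->L'->F->R'->F->plug->F
Char 8 ('A'): step: R->5, L=6; A->plug->A->R->G->L->C->refl->F->L'->F->R'->D->plug->G
Char 9 ('E'): step: R->6, L=6; E->plug->E->R->B->L->H->refl->A->L'->H->R'->A->plug->A
Char 10 ('H'): step: R->7, L=6; H->plug->H->R->G->L->C->refl->F->L'->F->R'->E->plug->E
Char 11 ('G'): step: R->0, L->7 (L advanced); G->plug->D->R->E->L->E->refl->D->L'->C->R'->A->plug->A
Final: ciphertext=GACEGBFGAEA, RIGHT=0, LEFT=7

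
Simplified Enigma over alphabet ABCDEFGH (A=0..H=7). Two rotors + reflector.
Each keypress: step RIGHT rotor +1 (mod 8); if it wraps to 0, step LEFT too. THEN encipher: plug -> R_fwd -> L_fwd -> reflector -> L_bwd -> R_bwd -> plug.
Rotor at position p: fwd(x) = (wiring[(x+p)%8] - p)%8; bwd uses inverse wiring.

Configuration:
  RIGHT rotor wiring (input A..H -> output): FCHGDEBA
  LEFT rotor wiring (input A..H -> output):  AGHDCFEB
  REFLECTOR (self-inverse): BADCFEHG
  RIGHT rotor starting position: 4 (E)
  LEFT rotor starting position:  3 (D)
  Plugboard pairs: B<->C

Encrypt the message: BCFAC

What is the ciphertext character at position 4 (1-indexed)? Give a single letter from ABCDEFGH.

Char 1 ('B'): step: R->5, L=3; B->plug->C->R->D->L->B->refl->A->L'->A->R'->D->plug->D
Char 2 ('C'): step: R->6, L=3; C->plug->B->R->C->L->C->refl->D->L'->G->R'->H->plug->H
Char 3 ('F'): step: R->7, L=3; F->plug->F->R->E->L->G->refl->H->L'->B->R'->A->plug->A
Char 4 ('A'): step: R->0, L->4 (L advanced); A->plug->A->R->F->L->C->refl->D->L'->G->R'->D->plug->D

D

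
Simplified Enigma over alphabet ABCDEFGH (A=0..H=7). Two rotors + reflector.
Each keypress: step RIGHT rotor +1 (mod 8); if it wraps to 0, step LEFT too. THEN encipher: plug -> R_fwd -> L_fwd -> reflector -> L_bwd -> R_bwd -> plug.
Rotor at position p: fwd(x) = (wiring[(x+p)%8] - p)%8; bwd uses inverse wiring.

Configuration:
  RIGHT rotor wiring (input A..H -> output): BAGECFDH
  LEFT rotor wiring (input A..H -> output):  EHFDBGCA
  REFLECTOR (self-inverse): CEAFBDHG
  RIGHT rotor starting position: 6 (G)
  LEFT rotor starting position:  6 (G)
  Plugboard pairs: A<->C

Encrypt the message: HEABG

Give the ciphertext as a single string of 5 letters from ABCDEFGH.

Char 1 ('H'): step: R->7, L=6; H->plug->H->R->E->L->H->refl->G->L'->C->R'->B->plug->B
Char 2 ('E'): step: R->0, L->7 (L advanced); E->plug->E->R->C->L->A->refl->C->L'->F->R'->F->plug->F
Char 3 ('A'): step: R->1, L=7; A->plug->C->R->D->L->G->refl->H->L'->G->R'->G->plug->G
Char 4 ('B'): step: R->2, L=7; B->plug->B->R->C->L->A->refl->C->L'->F->R'->F->plug->F
Char 5 ('G'): step: R->3, L=7; G->plug->G->R->F->L->C->refl->A->L'->C->R'->C->plug->A

Answer: BFGFA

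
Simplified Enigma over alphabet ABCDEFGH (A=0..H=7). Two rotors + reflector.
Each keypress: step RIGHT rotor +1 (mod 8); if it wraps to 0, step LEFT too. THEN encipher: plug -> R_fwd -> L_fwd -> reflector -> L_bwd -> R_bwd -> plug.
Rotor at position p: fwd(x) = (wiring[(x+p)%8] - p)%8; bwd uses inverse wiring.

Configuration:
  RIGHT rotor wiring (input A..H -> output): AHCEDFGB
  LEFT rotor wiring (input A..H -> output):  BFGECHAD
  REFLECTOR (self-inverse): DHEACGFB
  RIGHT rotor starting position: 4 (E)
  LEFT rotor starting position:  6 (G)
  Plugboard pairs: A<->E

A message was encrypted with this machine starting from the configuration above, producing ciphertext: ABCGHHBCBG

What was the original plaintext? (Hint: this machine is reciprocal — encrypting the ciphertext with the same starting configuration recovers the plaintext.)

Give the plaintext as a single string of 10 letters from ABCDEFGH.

Answer: CHGFCGEAEF

Derivation:
Char 1 ('A'): step: R->5, L=6; A->plug->E->R->C->L->D->refl->A->L'->E->R'->C->plug->C
Char 2 ('B'): step: R->6, L=6; B->plug->B->R->D->L->H->refl->B->L'->H->R'->H->plug->H
Char 3 ('C'): step: R->7, L=6; C->plug->C->R->A->L->C->refl->E->L'->G->R'->G->plug->G
Char 4 ('G'): step: R->0, L->7 (L advanced); G->plug->G->R->G->L->A->refl->D->L'->F->R'->F->plug->F
Char 5 ('H'): step: R->1, L=7; H->plug->H->R->H->L->B->refl->H->L'->D->R'->C->plug->C
Char 6 ('H'): step: R->2, L=7; H->plug->H->R->F->L->D->refl->A->L'->G->R'->G->plug->G
Char 7 ('B'): step: R->3, L=7; B->plug->B->R->A->L->E->refl->C->L'->B->R'->A->plug->E
Char 8 ('C'): step: R->4, L=7; C->plug->C->R->C->L->G->refl->F->L'->E->R'->E->plug->A
Char 9 ('B'): step: R->5, L=7; B->plug->B->R->B->L->C->refl->E->L'->A->R'->A->plug->E
Char 10 ('G'): step: R->6, L=7; G->plug->G->R->F->L->D->refl->A->L'->G->R'->F->plug->F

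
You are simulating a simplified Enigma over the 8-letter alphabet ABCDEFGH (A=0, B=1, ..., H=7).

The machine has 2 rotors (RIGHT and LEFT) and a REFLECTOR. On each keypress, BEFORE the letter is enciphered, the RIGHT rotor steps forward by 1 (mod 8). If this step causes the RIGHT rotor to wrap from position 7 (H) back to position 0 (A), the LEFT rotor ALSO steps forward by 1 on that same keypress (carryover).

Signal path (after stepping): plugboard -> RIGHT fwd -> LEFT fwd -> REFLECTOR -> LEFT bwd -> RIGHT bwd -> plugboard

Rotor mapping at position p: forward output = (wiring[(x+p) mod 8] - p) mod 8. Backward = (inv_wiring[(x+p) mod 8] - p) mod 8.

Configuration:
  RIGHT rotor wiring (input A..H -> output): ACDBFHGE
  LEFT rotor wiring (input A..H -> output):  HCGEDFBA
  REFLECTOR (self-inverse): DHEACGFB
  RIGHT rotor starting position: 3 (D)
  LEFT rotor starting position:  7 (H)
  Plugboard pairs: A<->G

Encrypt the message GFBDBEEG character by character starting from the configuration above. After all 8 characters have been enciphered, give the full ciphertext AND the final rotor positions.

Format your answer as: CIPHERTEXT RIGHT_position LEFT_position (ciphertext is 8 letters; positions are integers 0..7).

Char 1 ('G'): step: R->4, L=7; G->plug->A->R->B->L->A->refl->D->L'->C->R'->C->plug->C
Char 2 ('F'): step: R->5, L=7; F->plug->F->R->G->L->G->refl->F->L'->E->R'->G->plug->A
Char 3 ('B'): step: R->6, L=7; B->plug->B->R->G->L->G->refl->F->L'->E->R'->D->plug->D
Char 4 ('D'): step: R->7, L=7; D->plug->D->R->E->L->F->refl->G->L'->G->R'->F->plug->F
Char 5 ('B'): step: R->0, L->0 (L advanced); B->plug->B->R->C->L->G->refl->F->L'->F->R'->E->plug->E
Char 6 ('E'): step: R->1, L=0; E->plug->E->R->G->L->B->refl->H->L'->A->R'->C->plug->C
Char 7 ('E'): step: R->2, L=0; E->plug->E->R->E->L->D->refl->A->L'->H->R'->B->plug->B
Char 8 ('G'): step: R->3, L=0; G->plug->A->R->G->L->B->refl->H->L'->A->R'->H->plug->H
Final: ciphertext=CADFECBH, RIGHT=3, LEFT=0

Answer: CADFECBH 3 0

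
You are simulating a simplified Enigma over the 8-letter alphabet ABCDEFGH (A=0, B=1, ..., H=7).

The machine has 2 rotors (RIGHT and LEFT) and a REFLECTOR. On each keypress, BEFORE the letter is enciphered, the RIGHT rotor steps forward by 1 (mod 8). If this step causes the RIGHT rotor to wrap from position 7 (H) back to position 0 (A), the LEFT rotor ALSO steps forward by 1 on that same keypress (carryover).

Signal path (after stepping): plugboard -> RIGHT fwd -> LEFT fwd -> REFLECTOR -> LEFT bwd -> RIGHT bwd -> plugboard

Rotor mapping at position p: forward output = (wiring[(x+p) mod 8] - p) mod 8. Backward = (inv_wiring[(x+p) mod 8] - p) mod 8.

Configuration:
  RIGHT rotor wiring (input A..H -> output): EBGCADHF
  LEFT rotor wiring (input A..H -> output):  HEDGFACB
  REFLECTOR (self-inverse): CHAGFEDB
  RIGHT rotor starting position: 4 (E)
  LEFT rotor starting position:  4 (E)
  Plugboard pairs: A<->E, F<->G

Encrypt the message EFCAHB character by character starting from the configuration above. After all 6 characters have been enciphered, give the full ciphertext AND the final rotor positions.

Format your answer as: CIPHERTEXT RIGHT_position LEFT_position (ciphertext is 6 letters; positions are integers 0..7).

Char 1 ('E'): step: R->5, L=4; E->plug->A->R->G->L->H->refl->B->L'->A->R'->C->plug->C
Char 2 ('F'): step: R->6, L=4; F->plug->G->R->C->L->G->refl->D->L'->E->R'->F->plug->G
Char 3 ('C'): step: R->7, L=4; C->plug->C->R->C->L->G->refl->D->L'->E->R'->G->plug->F
Char 4 ('A'): step: R->0, L->5 (L advanced); A->plug->E->R->A->L->D->refl->G->L'->F->R'->H->plug->H
Char 5 ('H'): step: R->1, L=5; H->plug->H->R->D->L->C->refl->A->L'->H->R'->D->plug->D
Char 6 ('B'): step: R->2, L=5; B->plug->B->R->A->L->D->refl->G->L'->F->R'->E->plug->A
Final: ciphertext=CGFHDA, RIGHT=2, LEFT=5

Answer: CGFHDA 2 5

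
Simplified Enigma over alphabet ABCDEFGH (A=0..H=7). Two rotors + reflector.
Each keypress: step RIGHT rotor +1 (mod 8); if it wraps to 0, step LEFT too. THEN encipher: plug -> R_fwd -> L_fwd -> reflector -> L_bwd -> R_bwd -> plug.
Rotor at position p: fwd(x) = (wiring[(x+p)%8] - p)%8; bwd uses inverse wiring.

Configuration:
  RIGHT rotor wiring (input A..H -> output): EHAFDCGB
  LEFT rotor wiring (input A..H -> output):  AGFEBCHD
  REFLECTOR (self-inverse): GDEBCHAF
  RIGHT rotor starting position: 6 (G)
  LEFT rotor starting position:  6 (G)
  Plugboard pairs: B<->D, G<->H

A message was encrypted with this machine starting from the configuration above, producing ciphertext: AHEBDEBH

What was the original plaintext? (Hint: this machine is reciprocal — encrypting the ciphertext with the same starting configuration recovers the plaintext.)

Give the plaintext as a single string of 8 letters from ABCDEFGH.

Char 1 ('A'): step: R->7, L=6; A->plug->A->R->C->L->C->refl->E->L'->H->R'->H->plug->G
Char 2 ('H'): step: R->0, L->7 (L advanced); H->plug->G->R->G->L->D->refl->B->L'->B->R'->H->plug->G
Char 3 ('E'): step: R->1, L=7; E->plug->E->R->B->L->B->refl->D->L'->G->R'->A->plug->A
Char 4 ('B'): step: R->2, L=7; B->plug->D->R->A->L->E->refl->C->L'->F->R'->H->plug->G
Char 5 ('D'): step: R->3, L=7; D->plug->B->R->A->L->E->refl->C->L'->F->R'->H->plug->G
Char 6 ('E'): step: R->4, L=7; E->plug->E->R->A->L->E->refl->C->L'->F->R'->D->plug->B
Char 7 ('B'): step: R->5, L=7; B->plug->D->R->H->L->A->refl->G->L'->D->R'->F->plug->F
Char 8 ('H'): step: R->6, L=7; H->plug->G->R->F->L->C->refl->E->L'->A->R'->A->plug->A

Answer: GGAGGBFA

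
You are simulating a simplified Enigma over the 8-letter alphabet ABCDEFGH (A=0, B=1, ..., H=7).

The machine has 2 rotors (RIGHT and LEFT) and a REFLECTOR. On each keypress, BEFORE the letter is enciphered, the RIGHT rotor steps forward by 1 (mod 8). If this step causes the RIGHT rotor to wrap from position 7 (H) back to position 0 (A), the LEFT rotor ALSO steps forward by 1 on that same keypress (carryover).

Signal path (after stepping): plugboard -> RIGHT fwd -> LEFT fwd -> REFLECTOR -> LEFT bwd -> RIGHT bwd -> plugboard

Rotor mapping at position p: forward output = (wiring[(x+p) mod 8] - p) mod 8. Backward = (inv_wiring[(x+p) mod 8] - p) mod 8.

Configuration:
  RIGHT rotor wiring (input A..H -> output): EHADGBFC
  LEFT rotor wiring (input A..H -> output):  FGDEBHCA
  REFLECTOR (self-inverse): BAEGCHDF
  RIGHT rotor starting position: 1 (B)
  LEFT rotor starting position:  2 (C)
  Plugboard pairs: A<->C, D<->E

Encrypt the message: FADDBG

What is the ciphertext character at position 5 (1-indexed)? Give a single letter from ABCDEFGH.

Char 1 ('F'): step: R->2, L=2; F->plug->F->R->A->L->B->refl->A->L'->E->R'->C->plug->A
Char 2 ('A'): step: R->3, L=2; A->plug->C->R->G->L->D->refl->G->L'->F->R'->H->plug->H
Char 3 ('D'): step: R->4, L=2; D->plug->E->R->A->L->B->refl->A->L'->E->R'->G->plug->G
Char 4 ('D'): step: R->5, L=2; D->plug->E->R->C->L->H->refl->F->L'->D->R'->F->plug->F
Char 5 ('B'): step: R->6, L=2; B->plug->B->R->E->L->A->refl->B->L'->A->R'->G->plug->G

G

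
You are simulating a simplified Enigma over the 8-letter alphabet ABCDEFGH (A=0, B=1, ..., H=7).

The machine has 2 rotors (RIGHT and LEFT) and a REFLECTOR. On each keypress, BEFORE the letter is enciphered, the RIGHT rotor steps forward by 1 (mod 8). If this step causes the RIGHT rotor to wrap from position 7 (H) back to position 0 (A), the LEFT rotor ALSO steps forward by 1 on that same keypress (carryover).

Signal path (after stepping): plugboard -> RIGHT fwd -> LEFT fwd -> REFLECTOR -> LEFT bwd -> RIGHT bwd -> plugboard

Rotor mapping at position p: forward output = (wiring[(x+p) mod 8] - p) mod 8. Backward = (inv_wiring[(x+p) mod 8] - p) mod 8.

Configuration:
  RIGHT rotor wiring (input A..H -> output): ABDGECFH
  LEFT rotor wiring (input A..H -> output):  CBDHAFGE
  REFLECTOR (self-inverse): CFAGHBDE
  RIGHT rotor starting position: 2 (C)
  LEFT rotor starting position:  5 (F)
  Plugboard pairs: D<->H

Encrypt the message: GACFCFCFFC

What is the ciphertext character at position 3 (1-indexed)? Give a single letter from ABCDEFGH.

Char 1 ('G'): step: R->3, L=5; G->plug->G->R->G->L->C->refl->A->L'->A->R'->H->plug->D
Char 2 ('A'): step: R->4, L=5; A->plug->A->R->A->L->A->refl->C->L'->G->R'->B->plug->B
Char 3 ('C'): step: R->5, L=5; C->plug->C->R->C->L->H->refl->E->L'->E->R'->E->plug->E

E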